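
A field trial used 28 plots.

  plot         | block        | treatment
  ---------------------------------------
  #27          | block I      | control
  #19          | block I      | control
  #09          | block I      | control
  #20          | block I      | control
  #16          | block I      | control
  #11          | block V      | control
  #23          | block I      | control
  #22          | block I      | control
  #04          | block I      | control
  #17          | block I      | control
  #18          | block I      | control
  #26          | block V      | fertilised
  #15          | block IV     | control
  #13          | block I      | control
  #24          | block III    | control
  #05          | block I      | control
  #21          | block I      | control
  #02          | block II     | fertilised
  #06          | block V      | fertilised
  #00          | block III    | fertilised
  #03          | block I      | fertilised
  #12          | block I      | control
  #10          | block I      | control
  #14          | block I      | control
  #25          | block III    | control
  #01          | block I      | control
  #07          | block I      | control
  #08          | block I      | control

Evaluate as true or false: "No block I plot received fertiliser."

False

The determiner here denotes the relation: A ∩ B = ∅ (|A ∩ B| = 0).
|A| = 20, |A ∩ B| = 1, |A ∖ B| = 19.
So the statement is false.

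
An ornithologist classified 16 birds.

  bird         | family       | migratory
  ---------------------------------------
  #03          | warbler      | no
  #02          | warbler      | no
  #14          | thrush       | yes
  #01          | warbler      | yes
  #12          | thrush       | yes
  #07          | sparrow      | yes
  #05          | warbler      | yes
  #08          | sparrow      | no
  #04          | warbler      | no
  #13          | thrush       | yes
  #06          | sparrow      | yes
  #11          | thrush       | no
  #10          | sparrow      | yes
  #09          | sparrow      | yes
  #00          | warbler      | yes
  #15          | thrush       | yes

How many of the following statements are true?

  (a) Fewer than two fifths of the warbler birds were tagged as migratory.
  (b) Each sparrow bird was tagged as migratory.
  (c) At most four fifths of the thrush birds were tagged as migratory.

1

(a) warbler: |A| = 6, |A ∩ B| = 3; needs |A ∩ B| / |A| < 2/5 — false.
(b) sparrow: |A| = 5, |A ∩ B| = 4; needs A ⊆ B, i.e. every element of A is in B (|A ∖ B| = 0) — false.
(c) thrush: |A| = 5, |A ∩ B| = 4; needs |A ∩ B| / |A| ≤ 4/5 — true.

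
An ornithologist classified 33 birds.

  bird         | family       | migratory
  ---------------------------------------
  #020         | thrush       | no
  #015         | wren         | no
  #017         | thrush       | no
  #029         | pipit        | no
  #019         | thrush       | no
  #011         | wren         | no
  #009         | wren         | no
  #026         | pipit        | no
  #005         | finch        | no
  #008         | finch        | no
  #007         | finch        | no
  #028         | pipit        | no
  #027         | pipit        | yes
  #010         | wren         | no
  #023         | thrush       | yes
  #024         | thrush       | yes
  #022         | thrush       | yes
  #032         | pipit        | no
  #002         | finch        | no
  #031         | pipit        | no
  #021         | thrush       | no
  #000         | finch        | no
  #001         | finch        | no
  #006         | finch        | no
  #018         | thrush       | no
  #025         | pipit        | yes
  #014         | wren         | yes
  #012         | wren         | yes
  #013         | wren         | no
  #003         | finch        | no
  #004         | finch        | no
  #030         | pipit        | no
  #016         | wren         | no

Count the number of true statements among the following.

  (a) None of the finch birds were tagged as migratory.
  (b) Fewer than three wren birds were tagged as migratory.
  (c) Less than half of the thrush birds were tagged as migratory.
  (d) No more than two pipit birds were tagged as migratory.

4

(a) finch: |A| = 9, |A ∩ B| = 0; needs A ∩ B = ∅ (|A ∩ B| = 0) — true.
(b) wren: |A| = 8, |A ∩ B| = 2; needs |A ∩ B| < 3 — true.
(c) thrush: |A| = 8, |A ∩ B| = 3; needs |A ∩ B| < |A ∖ B| — true.
(d) pipit: |A| = 8, |A ∩ B| = 2; needs |A ∩ B| ≤ 2 — true.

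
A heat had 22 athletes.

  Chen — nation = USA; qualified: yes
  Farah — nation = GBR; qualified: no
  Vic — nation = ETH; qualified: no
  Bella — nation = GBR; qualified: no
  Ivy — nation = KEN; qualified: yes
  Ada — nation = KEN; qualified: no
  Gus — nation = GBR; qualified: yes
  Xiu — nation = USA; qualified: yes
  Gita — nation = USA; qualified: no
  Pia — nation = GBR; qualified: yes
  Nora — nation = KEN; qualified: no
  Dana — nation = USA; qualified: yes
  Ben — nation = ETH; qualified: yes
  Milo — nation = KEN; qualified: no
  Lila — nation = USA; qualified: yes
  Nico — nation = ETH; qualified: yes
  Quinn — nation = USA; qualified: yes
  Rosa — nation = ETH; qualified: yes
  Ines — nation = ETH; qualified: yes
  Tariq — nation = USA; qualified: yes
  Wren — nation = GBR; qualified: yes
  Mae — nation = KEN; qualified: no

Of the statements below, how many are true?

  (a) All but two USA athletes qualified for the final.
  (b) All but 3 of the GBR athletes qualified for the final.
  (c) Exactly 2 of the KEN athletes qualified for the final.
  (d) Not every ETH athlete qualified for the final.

(a) USA: |A| = 7, |A ∩ B| = 6; needs |A ∖ B| = 2 — false.
(b) GBR: |A| = 5, |A ∩ B| = 3; needs |A ∖ B| = 3 — false.
(c) KEN: |A| = 5, |A ∩ B| = 1; needs |A ∩ B| = 2 — false.
(d) ETH: |A| = 5, |A ∩ B| = 4; needs A ⊄ B (|A ∖ B| ≥ 1) — true.

1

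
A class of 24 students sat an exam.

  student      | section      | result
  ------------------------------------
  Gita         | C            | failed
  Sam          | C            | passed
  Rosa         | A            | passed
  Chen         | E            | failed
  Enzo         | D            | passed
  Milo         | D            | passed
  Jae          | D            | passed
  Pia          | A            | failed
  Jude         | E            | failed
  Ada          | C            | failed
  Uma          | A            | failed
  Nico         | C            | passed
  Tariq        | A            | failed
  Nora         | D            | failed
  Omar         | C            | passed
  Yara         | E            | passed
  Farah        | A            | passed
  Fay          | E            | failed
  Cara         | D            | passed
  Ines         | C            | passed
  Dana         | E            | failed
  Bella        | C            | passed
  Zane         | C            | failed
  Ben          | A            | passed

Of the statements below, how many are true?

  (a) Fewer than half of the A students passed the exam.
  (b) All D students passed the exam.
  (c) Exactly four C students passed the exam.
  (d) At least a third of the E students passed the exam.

(a) A: |A| = 6, |A ∩ B| = 3; needs |A ∩ B| < |A ∖ B| — false.
(b) D: |A| = 5, |A ∩ B| = 4; needs A ⊆ B, i.e. every element of A is in B (|A ∖ B| = 0) — false.
(c) C: |A| = 8, |A ∩ B| = 5; needs |A ∩ B| = 4 — false.
(d) E: |A| = 5, |A ∩ B| = 1; needs |A ∩ B| / |A| ≥ 1/3 — false.

0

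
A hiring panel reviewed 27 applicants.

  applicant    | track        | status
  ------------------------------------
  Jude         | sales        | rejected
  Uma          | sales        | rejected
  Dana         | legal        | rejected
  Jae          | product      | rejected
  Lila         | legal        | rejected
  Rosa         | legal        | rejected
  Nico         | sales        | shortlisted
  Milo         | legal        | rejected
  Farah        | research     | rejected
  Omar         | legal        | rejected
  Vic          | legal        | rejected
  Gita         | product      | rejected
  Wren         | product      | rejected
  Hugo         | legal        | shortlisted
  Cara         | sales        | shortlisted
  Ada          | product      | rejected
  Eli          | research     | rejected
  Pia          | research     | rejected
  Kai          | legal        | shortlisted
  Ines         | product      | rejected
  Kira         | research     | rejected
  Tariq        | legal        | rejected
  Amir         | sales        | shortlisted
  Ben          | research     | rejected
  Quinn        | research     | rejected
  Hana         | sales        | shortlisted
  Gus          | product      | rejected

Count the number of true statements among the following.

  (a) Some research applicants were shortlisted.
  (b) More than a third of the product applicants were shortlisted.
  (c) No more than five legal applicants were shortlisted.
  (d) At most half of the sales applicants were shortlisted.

1

(a) research: |A| = 6, |A ∩ B| = 0; needs A ∩ B ≠ ∅ (|A ∩ B| ≥ 1) — false.
(b) product: |A| = 6, |A ∩ B| = 0; needs |A ∩ B| / |A| > 1/3 — false.
(c) legal: |A| = 9, |A ∩ B| = 2; needs |A ∩ B| ≤ 5 — true.
(d) sales: |A| = 6, |A ∩ B| = 4; needs |A ∩ B| ≤ |A ∖ B| — false.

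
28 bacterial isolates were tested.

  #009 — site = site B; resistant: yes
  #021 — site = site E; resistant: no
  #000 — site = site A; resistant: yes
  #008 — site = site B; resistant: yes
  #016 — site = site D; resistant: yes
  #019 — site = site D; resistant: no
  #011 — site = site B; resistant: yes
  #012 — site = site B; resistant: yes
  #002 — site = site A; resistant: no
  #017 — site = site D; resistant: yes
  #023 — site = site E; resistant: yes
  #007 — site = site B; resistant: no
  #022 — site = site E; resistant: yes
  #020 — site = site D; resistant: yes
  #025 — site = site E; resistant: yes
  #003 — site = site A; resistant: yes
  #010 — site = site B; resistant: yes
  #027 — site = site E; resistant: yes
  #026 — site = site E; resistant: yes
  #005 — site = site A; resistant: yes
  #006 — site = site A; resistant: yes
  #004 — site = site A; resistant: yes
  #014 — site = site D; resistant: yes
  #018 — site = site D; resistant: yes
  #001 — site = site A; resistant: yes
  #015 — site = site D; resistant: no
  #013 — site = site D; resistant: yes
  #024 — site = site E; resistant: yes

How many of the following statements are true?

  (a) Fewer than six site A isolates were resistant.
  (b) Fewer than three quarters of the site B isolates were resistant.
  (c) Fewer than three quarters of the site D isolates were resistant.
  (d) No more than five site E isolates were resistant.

0

(a) site A: |A| = 7, |A ∩ B| = 6; needs |A ∩ B| < 6 — false.
(b) site B: |A| = 6, |A ∩ B| = 5; needs |A ∩ B| / |A| < 3/4 — false.
(c) site D: |A| = 8, |A ∩ B| = 6; needs |A ∩ B| / |A| < 3/4 — false.
(d) site E: |A| = 7, |A ∩ B| = 6; needs |A ∩ B| ≤ 5 — false.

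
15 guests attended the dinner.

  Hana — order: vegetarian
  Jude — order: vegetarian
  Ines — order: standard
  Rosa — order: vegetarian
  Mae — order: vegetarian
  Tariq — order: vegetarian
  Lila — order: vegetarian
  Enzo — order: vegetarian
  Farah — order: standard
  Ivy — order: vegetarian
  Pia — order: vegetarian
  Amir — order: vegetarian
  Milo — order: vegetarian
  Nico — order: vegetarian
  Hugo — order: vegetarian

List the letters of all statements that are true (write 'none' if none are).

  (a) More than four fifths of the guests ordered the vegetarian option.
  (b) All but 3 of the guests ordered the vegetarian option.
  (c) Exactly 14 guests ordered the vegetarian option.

(a)

|A| = 15, |A ∩ B| = 13, |A ∖ B| = 2.
(a) |A ∩ B| / |A| > 4/5: holds.
(b) |A ∖ B| = 3: fails.
(c) |A ∩ B| = 14: fails.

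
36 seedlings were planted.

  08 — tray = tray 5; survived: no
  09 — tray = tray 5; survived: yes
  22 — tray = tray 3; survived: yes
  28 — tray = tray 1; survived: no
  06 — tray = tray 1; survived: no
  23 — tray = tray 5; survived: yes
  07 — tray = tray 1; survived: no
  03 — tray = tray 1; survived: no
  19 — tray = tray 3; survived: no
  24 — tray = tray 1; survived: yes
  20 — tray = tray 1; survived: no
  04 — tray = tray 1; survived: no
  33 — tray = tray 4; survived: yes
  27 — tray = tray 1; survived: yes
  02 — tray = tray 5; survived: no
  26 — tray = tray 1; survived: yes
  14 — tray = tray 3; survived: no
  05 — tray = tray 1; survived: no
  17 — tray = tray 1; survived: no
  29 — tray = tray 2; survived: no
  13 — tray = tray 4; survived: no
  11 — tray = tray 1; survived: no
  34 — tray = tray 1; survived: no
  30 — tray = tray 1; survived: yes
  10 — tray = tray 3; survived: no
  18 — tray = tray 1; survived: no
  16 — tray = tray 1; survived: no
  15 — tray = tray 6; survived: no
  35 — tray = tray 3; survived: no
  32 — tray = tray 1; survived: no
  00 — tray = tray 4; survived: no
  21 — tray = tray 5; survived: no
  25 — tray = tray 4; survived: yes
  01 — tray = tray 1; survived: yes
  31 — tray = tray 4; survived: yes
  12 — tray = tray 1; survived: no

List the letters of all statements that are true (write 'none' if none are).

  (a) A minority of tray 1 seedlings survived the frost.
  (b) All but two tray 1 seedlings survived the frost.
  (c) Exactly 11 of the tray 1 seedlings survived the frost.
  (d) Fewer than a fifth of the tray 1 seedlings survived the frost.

|A| = 19, |A ∩ B| = 5, |A ∖ B| = 14.
(a) |A ∩ B| < |A ∖ B|: holds.
(b) |A ∖ B| = 2: fails.
(c) |A ∩ B| = 11: fails.
(d) |A ∩ B| / |A| < 1/5: fails.

(a)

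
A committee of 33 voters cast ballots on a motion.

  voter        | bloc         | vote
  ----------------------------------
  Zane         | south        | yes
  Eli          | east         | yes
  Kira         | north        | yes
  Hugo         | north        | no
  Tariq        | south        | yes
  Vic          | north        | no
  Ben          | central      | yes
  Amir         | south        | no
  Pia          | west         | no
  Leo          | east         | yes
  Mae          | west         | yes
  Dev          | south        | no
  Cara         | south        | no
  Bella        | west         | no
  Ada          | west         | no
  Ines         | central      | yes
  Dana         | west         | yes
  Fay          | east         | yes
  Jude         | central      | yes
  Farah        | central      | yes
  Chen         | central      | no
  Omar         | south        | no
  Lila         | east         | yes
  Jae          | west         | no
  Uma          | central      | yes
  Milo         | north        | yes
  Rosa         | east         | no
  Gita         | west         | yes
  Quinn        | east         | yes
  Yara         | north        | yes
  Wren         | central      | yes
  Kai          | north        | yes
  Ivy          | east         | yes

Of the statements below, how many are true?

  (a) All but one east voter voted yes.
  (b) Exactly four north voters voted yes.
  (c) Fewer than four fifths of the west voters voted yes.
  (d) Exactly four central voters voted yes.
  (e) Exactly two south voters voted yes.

4

(a) east: |A| = 7, |A ∩ B| = 6; needs |A ∖ B| = 1 — true.
(b) north: |A| = 6, |A ∩ B| = 4; needs |A ∩ B| = 4 — true.
(c) west: |A| = 7, |A ∩ B| = 3; needs |A ∩ B| / |A| < 4/5 — true.
(d) central: |A| = 7, |A ∩ B| = 6; needs |A ∩ B| = 4 — false.
(e) south: |A| = 6, |A ∩ B| = 2; needs |A ∩ B| = 2 — true.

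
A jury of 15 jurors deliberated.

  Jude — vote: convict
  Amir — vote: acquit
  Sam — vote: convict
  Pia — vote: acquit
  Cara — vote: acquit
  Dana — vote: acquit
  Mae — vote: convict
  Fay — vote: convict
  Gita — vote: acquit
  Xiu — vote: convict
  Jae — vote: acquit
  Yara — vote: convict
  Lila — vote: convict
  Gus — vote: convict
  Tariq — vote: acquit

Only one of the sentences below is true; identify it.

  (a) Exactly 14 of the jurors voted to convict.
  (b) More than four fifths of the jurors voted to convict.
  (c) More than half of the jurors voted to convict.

(c)

|A| = 15, |A ∩ B| = 8, |A ∖ B| = 7.
(a) requires |A ∩ B| = 14: false.
(b) requires |A ∩ B| / |A| > 4/5: false.
(c) requires |A ∩ B| > |A ∖ B|: true.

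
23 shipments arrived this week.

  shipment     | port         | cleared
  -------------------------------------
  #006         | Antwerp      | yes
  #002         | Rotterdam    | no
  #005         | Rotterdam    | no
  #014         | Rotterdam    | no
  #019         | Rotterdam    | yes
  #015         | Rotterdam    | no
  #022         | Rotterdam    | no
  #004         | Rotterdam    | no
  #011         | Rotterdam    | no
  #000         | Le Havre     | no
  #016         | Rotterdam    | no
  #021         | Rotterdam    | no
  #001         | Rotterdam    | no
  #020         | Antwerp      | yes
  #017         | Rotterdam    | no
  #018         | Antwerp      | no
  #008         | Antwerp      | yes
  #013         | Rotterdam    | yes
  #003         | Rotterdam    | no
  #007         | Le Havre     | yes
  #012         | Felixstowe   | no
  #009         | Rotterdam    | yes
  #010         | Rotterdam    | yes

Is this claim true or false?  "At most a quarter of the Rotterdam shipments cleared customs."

True

'At most a quarter of the Rotterdam shipments cleared customs' holds iff |A ∩ B| / |A| ≤ 1/4.
|A| = 16, |A ∩ B| = 4, |A ∖ B| = 12.
|A ∩ B|/|A| = 4/16, so the statement is true.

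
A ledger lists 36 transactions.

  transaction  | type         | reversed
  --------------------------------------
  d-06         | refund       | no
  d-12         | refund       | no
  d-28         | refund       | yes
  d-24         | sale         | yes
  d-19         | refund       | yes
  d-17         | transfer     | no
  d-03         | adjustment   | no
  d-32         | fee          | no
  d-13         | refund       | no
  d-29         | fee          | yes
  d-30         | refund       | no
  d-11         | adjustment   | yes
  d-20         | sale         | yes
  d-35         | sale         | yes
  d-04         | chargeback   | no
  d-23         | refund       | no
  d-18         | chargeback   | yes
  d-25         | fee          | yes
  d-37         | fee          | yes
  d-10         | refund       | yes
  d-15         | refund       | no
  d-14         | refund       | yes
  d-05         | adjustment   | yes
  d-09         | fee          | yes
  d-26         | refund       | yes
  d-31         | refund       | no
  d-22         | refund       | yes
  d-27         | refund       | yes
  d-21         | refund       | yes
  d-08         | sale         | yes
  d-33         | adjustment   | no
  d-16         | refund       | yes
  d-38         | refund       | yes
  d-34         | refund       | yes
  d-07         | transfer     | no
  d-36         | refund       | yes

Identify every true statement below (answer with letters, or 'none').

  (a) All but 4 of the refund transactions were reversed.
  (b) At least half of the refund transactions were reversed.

(b)

|A| = 19, |A ∩ B| = 12, |A ∖ B| = 7.
(a) |A ∖ B| = 4: fails.
(b) |A ∩ B| ≥ |A ∖ B|: holds.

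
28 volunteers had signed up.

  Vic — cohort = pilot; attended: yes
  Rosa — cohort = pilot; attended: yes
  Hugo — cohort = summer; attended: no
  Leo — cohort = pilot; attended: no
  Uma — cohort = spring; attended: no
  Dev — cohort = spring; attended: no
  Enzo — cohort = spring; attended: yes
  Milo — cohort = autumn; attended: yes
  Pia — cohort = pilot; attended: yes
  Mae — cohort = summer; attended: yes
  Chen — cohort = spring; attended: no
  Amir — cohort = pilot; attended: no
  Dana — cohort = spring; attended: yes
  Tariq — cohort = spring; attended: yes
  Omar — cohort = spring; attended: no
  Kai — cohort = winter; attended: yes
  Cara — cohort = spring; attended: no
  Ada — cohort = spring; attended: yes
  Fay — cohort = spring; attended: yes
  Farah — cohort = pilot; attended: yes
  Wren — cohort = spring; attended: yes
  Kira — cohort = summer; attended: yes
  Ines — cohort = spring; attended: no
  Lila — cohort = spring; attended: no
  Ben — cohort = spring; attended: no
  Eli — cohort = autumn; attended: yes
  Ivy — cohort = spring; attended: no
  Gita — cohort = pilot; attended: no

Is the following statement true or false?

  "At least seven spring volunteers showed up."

False

Truth condition: |A ∩ B| ≥ 7.
|A| = 15, |A ∩ B| = 6, |A ∖ B| = 9.
|A ∩ B| = 6, so the statement is false.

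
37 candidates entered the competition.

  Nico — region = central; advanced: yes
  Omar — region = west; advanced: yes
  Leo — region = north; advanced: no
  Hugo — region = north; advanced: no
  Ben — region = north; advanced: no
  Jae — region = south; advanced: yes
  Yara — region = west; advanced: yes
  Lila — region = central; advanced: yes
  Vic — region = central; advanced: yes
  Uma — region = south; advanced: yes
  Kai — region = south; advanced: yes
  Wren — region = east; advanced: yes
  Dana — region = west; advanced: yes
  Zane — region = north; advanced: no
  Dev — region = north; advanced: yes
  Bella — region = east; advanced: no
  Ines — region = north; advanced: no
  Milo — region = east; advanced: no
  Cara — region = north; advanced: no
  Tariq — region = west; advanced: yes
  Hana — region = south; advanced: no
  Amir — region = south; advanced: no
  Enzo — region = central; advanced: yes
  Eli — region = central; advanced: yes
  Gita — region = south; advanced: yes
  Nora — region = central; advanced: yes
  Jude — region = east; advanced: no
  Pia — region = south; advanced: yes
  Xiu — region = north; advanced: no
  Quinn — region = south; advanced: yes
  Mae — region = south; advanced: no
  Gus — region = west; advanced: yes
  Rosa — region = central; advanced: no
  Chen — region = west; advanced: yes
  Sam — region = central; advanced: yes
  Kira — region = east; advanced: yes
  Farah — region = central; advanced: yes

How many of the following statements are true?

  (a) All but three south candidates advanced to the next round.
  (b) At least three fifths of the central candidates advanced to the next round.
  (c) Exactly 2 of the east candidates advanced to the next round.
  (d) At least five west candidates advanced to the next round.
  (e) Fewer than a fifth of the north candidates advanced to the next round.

(a) south: |A| = 9, |A ∩ B| = 6; needs |A ∖ B| = 3 — true.
(b) central: |A| = 9, |A ∩ B| = 8; needs |A ∩ B| / |A| ≥ 3/5 — true.
(c) east: |A| = 5, |A ∩ B| = 2; needs |A ∩ B| = 2 — true.
(d) west: |A| = 6, |A ∩ B| = 6; needs |A ∩ B| ≥ 5 — true.
(e) north: |A| = 8, |A ∩ B| = 1; needs |A ∩ B| / |A| < 1/5 — true.

5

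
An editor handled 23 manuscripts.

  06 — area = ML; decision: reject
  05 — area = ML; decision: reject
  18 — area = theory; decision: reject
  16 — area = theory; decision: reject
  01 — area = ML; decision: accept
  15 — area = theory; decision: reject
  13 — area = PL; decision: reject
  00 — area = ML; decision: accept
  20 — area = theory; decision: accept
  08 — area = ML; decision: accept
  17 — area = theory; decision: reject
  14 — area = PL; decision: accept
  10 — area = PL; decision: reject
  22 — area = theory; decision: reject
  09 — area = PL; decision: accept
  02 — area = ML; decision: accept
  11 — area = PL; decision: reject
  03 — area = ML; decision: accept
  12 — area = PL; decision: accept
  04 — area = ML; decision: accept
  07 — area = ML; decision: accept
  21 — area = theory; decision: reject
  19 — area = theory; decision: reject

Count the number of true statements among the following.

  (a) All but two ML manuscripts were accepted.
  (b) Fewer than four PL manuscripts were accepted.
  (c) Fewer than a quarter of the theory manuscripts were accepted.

(a) ML: |A| = 9, |A ∩ B| = 7; needs |A ∖ B| = 2 — true.
(b) PL: |A| = 6, |A ∩ B| = 3; needs |A ∩ B| < 4 — true.
(c) theory: |A| = 8, |A ∩ B| = 1; needs |A ∩ B| / |A| < 1/4 — true.

3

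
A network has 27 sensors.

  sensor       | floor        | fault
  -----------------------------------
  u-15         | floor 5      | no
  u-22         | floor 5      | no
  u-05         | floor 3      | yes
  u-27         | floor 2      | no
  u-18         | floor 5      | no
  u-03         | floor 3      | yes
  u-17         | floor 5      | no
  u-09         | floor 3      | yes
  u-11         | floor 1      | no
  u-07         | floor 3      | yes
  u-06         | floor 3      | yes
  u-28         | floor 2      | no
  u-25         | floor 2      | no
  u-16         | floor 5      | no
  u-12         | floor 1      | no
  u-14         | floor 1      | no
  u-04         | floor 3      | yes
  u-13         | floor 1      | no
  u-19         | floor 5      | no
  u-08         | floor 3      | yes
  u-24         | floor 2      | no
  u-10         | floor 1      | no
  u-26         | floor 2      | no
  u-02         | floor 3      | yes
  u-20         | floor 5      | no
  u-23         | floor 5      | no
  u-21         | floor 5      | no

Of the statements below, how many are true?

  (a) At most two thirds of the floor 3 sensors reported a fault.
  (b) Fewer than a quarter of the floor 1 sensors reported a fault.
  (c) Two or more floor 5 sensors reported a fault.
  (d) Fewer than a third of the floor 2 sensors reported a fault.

(a) floor 3: |A| = 8, |A ∩ B| = 8; needs |A ∩ B| / |A| ≤ 2/3 — false.
(b) floor 1: |A| = 5, |A ∩ B| = 0; needs |A ∩ B| / |A| < 1/4 — true.
(c) floor 5: |A| = 9, |A ∩ B| = 0; needs |A ∩ B| ≥ 2 — false.
(d) floor 2: |A| = 5, |A ∩ B| = 0; needs |A ∩ B| / |A| < 1/3 — true.

2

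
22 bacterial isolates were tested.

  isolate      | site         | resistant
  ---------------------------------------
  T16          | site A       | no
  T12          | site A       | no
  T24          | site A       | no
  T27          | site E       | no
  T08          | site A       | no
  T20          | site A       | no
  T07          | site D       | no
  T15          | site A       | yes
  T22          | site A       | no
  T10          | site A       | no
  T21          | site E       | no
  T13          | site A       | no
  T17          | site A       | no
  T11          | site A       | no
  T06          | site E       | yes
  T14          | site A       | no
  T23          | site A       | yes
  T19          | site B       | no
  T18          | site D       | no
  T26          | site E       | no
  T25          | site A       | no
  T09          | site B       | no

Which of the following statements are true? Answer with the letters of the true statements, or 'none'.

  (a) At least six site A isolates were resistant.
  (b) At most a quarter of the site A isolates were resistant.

(b)

|A| = 14, |A ∩ B| = 2, |A ∖ B| = 12.
(a) |A ∩ B| ≥ 6: fails.
(b) |A ∩ B| / |A| ≤ 1/4: holds.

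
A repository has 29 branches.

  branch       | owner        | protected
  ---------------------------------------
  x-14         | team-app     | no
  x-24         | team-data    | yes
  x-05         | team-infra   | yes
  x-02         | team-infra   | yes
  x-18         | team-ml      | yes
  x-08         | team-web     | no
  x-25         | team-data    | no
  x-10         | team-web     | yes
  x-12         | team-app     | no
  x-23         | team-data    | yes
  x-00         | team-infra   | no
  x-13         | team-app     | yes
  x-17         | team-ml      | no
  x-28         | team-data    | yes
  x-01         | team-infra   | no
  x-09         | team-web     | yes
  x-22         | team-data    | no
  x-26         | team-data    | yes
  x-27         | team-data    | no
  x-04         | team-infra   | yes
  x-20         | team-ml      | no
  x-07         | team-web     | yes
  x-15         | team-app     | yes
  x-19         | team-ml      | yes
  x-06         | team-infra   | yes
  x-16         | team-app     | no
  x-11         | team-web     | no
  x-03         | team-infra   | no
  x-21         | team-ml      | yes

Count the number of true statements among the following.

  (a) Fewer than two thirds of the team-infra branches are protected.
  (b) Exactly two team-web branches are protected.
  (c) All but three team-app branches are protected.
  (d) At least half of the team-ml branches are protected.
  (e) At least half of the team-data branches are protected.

(a) team-infra: |A| = 7, |A ∩ B| = 4; needs |A ∩ B| / |A| < 2/3 — true.
(b) team-web: |A| = 5, |A ∩ B| = 3; needs |A ∩ B| = 2 — false.
(c) team-app: |A| = 5, |A ∩ B| = 2; needs |A ∖ B| = 3 — true.
(d) team-ml: |A| = 5, |A ∩ B| = 3; needs |A ∩ B| ≥ |A ∖ B| — true.
(e) team-data: |A| = 7, |A ∩ B| = 4; needs |A ∩ B| ≥ |A ∖ B| — true.

4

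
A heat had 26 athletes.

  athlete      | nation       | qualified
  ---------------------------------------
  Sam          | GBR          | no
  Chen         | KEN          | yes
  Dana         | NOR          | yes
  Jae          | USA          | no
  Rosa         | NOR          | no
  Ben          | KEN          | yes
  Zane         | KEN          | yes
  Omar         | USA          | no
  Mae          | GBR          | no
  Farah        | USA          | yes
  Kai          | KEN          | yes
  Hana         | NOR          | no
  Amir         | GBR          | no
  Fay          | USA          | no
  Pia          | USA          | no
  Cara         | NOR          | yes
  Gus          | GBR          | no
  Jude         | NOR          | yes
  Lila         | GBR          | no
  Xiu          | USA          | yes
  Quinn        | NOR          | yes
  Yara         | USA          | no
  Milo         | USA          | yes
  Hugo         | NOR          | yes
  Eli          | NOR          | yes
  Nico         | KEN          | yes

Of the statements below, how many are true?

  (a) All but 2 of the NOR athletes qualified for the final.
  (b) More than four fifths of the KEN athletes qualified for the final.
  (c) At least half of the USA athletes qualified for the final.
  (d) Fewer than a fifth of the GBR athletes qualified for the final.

(a) NOR: |A| = 8, |A ∩ B| = 6; needs |A ∖ B| = 2 — true.
(b) KEN: |A| = 5, |A ∩ B| = 5; needs |A ∩ B| / |A| > 4/5 — true.
(c) USA: |A| = 8, |A ∩ B| = 3; needs |A ∩ B| ≥ |A ∖ B| — false.
(d) GBR: |A| = 5, |A ∩ B| = 0; needs |A ∩ B| / |A| < 1/5 — true.

3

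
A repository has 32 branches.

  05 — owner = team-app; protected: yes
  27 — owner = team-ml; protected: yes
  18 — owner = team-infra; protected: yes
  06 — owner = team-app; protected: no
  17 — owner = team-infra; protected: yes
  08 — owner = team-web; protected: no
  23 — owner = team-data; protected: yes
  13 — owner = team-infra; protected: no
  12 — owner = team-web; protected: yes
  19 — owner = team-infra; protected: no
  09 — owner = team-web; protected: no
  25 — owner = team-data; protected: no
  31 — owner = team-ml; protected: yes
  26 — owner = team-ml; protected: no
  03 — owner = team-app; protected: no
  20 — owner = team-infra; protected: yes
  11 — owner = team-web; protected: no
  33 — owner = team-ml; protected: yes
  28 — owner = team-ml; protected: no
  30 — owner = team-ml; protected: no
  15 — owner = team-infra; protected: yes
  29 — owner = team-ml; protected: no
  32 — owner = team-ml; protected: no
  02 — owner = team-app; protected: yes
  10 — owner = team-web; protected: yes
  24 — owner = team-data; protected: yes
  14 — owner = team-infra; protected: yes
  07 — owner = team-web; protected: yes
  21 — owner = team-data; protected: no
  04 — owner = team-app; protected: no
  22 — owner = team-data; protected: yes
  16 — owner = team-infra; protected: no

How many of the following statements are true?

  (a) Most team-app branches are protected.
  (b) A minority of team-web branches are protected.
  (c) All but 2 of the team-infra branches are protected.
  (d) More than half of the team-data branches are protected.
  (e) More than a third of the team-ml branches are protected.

2

(a) team-app: |A| = 5, |A ∩ B| = 2; needs |A ∩ B| > |A ∖ B| — false.
(b) team-web: |A| = 6, |A ∩ B| = 3; needs |A ∩ B| < |A ∖ B| — false.
(c) team-infra: |A| = 8, |A ∩ B| = 5; needs |A ∖ B| = 2 — false.
(d) team-data: |A| = 5, |A ∩ B| = 3; needs |A ∩ B| > |A ∖ B| — true.
(e) team-ml: |A| = 8, |A ∩ B| = 3; needs |A ∩ B| / |A| > 1/3 — true.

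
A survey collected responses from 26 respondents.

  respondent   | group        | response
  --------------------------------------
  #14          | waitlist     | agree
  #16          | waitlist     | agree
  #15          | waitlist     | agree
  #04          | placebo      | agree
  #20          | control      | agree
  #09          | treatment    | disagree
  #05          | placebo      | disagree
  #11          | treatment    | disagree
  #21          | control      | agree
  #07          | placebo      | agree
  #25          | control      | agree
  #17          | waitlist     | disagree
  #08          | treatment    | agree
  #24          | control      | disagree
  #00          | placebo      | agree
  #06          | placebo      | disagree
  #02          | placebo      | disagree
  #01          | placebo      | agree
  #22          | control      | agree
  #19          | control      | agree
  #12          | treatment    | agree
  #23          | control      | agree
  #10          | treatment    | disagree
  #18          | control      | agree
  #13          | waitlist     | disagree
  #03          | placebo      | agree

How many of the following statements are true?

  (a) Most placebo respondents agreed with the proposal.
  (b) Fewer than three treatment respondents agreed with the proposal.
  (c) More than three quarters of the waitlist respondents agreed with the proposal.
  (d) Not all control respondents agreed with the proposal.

(a) placebo: |A| = 8, |A ∩ B| = 5; needs |A ∩ B| > |A ∖ B| — true.
(b) treatment: |A| = 5, |A ∩ B| = 2; needs |A ∩ B| < 3 — true.
(c) waitlist: |A| = 5, |A ∩ B| = 3; needs |A ∩ B| / |A| > 3/4 — false.
(d) control: |A| = 8, |A ∩ B| = 7; needs A ⊄ B (|A ∖ B| ≥ 1) — true.

3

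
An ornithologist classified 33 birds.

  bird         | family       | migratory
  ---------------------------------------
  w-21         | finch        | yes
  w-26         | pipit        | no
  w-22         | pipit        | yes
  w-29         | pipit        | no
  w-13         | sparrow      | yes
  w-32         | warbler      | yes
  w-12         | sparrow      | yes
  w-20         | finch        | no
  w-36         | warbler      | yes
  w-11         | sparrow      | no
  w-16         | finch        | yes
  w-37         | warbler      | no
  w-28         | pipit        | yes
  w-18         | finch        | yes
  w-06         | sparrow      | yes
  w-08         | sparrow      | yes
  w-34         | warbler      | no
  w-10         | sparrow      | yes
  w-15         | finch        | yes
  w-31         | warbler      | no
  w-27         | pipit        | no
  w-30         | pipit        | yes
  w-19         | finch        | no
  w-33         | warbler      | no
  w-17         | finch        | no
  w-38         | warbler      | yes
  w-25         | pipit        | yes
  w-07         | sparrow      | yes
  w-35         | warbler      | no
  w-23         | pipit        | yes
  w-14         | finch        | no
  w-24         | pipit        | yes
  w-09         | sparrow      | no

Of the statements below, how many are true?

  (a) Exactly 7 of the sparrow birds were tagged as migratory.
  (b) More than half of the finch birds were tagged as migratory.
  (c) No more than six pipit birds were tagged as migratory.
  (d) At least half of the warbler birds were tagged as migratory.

1

(a) sparrow: |A| = 8, |A ∩ B| = 6; needs |A ∩ B| = 7 — false.
(b) finch: |A| = 8, |A ∩ B| = 4; needs |A ∩ B| > |A ∖ B| — false.
(c) pipit: |A| = 9, |A ∩ B| = 6; needs |A ∩ B| ≤ 6 — true.
(d) warbler: |A| = 8, |A ∩ B| = 3; needs |A ∩ B| ≥ |A ∖ B| — false.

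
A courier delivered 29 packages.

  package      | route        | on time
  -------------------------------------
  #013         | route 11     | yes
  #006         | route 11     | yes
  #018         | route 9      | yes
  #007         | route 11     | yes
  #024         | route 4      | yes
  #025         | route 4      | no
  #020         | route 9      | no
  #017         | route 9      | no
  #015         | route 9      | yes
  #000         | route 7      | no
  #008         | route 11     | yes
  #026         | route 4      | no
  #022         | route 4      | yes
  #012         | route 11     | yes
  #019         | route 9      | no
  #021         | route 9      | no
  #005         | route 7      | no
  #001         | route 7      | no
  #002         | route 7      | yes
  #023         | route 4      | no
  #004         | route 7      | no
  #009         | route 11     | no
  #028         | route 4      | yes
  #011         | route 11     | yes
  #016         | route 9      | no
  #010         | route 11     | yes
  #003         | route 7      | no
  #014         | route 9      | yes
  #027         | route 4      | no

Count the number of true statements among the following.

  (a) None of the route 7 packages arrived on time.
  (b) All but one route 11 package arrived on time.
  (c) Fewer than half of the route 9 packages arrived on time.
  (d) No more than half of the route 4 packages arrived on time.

3

(a) route 7: |A| = 6, |A ∩ B| = 1; needs A ∩ B = ∅ (|A ∩ B| = 0) — false.
(b) route 11: |A| = 8, |A ∩ B| = 7; needs |A ∖ B| = 1 — true.
(c) route 9: |A| = 8, |A ∩ B| = 3; needs |A ∩ B| < |A ∖ B| — true.
(d) route 4: |A| = 7, |A ∩ B| = 3; needs |A ∩ B| ≤ |A ∖ B| — true.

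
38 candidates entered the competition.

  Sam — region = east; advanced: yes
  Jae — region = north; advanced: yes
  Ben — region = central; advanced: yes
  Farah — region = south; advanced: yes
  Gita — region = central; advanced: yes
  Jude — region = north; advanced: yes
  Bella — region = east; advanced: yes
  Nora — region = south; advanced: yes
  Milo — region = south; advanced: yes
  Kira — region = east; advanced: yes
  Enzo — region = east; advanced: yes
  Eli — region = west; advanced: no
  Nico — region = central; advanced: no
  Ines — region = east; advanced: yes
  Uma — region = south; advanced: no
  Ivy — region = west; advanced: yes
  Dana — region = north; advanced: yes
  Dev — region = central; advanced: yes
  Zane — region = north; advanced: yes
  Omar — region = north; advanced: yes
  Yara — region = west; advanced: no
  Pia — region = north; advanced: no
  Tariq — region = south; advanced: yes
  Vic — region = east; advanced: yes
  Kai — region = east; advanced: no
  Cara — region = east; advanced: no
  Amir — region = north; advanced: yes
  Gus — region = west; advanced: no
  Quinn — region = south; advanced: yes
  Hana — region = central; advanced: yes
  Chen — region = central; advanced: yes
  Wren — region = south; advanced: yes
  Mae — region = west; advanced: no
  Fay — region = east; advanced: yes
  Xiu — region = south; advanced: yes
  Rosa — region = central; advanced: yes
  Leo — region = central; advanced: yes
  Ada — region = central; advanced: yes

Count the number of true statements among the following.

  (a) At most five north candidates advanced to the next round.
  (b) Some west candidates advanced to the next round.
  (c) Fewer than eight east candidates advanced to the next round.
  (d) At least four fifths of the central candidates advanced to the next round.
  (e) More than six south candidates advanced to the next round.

4

(a) north: |A| = 7, |A ∩ B| = 6; needs |A ∩ B| ≤ 5 — false.
(b) west: |A| = 5, |A ∩ B| = 1; needs A ∩ B ≠ ∅ (|A ∩ B| ≥ 1) — true.
(c) east: |A| = 9, |A ∩ B| = 7; needs |A ∩ B| < 8 — true.
(d) central: |A| = 9, |A ∩ B| = 8; needs |A ∩ B| / |A| ≥ 4/5 — true.
(e) south: |A| = 8, |A ∩ B| = 7; needs |A ∩ B| > 6 — true.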